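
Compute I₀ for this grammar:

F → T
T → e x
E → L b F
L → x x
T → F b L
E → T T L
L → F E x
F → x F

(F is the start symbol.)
First, augment the grammar with F' → F
I₀ = CLOSURE({ [F' → . F] }):
  [F' → . F] has the dot before F: add [F → . T], [F → . x F]
  [F → . T] has the dot before T: add [T → . e x], [T → . F b L]
No further items can be added.

I₀ = { [F → . T], [F → . x F], [F' → . F], [T → . F b L], [T → . e x] }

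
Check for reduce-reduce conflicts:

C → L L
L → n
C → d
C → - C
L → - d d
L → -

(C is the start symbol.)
A reduce-reduce conflict occurs when an LR(0) state has two complete items [A → α .] and [B → β .] — both call for a reduction, and with no lookahead the parser cannot choose between them.

Augment with C' → C and build the canonical LR(0) collection (I0 = CLOSURE({[C' → . C]}), then GOTO on every symbol after a dot until no new states appear). It has 12 states:
  I0: { [C → . - C], [C → . L L], [C → . d], [C' → . C], [L → . - d d], [L → . -], [L → . n] }  — shift
  I1: { [C → - . C], [C → . - C], [C → . L L], [C → . d], [L → - . d d], [L → - .], [L → . - d d], [L → . -], [L → . n] }  — shift, reduce
  I2: { [C' → C .] }  — accept
  I3: { [C → L . L], [L → . - d d], [L → . -], [L → . n] }  — shift
  I4: { [C → d .] }  — reduce
  I5: { [L → n .] }  — reduce
  I6: { [L → - . d d], [L → - .] }  — shift, reduce
  I7: { [C → L L .] }  — reduce
  I8: { [L → - d . d] }  — shift
  I9: { [L → - d d .] }  — reduce
  I10: { [C → - C .] }  — reduce
  I11: { [C → d .], [L → - d . d] }  — shift, reduce

No state contains more than one complete item.

Answer: No reduce-reduce conflicts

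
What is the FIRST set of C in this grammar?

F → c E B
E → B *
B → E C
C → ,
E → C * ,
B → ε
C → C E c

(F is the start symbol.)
From C → ,:
  - ',' is a terminal: add ',' and stop
From C → C E c:
  - C is the symbol being defined: contributes nothing new
    C is not nullable, so stop

Collecting: FIRST(C) = { ',' }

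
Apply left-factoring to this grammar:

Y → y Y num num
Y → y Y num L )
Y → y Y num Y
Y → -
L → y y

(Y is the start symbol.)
Left-factoring transforms A → αβ₁ | αβ₂ into A → αA' and A' → β₁ | β₂
(α is the longest common prefix among the alternatives). Repeat until
no nonterminal has two alternatives with a common prefix.

Round 1: Y has alternatives sharing prefix 'y Y num'. Introduce Y': Y → y Y num Y'
  Add: Y' → num
  Add: Y' → L )
  Add: Y' → Y

No remaining common prefixes — done.

Resulting grammar:
Y → y Y num Y'
Y' → num
Y' → L )
Y' → Y
Y → -
L → y y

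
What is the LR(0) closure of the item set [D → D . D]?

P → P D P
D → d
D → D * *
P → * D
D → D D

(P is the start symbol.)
{ [D → . D * *], [D → . D D], [D → . d], [D → D . D] }

Start with: [D → D . D]
  [D → D . D] has the dot before D: add [D → . d], [D → . D * *], [D → . D D]
No further items can be added.

CLOSURE = { [D → . D * *], [D → . D D], [D → . d], [D → D . D] }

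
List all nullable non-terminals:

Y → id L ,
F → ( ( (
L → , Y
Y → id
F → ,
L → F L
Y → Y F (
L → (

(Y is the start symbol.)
A non-terminal is nullable if it can derive ε (the empty string): either it has an ε-production, or it has a production whose right-hand side consists entirely of nullable non-terminals.

There are no ε-productions, so no non-terminal can derive ε.
No non-terminals are nullable.

Answer: None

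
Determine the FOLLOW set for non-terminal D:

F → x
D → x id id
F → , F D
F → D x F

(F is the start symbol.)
In F → , F D: D is at the end, add FOLLOW(F)
In F → D x F: D is followed by x F, add FIRST(x F) \ {ε} = { 'x' }

The FOLLOW sets referred to above (computed the same way, to a fixed point):
  FOLLOW(F) = { $, 'x' }

Taking the union: FOLLOW(D) = { $, 'x' }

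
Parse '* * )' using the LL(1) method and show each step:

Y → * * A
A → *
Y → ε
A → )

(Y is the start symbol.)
LL(1) parsing maintains a stack (initially the start symbol over $) and the input. At each step: if the stack top is a terminal, match it against the current input token; if it is a non-terminal N, replace it with the RHS of M[N, lookahead] (the unique production whose predict set contains the lookahead).

Stack is shown with the top on the left.

Stack    Input    Action
------------------------
Y $      * * ) $  output Y → * * A
* * A $  * * ) $  match '*'
* A $    * ) $    match '*'
A $      ) $      output A → )
) $      ) $      match ')'
$        $        accept

The string is accepted.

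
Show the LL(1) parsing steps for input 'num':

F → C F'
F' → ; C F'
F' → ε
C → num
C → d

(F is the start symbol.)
LL(1) parsing maintains a stack (initially the start symbol over $) and the input. At each step: if the stack top is a terminal, match it against the current input token; if it is a non-terminal N, replace it with the RHS of M[N, lookahead] (the unique production whose predict set contains the lookahead).

Stack is shown with the top on the left.

Stack     Input  Action
-----------------------
F $       num $  output F → C F'
C F' $    num $  output C → num
num F' $  num $  match 'num'
F' $      $      output F' → ε
$         $      accept

The string is accepted.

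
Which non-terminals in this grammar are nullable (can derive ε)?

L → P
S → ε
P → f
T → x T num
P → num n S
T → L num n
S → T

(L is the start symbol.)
{ 'S' }

A non-terminal is nullable if it can derive ε (the empty string): either it has an ε-production, or it has a production whose right-hand side consists entirely of nullable non-terminals.

ε-productions: S → ε
So S is immediately nullable.
No further non-terminal can be added: every production for the remaining non-terminals contains a terminal or a non-nullable non-terminal.
Nullable = { 'S' }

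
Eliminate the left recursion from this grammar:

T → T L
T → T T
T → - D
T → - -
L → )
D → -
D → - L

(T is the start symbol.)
T → - D T'
T → - - T'
T' → L T'
T' → T T'
T' → ε
L → )
D → -
D → - L

T is directly left-recursive. The standard transformation for
  A → A α₁ | ... | A α_m | β₁ | ... | β_n
is
  A  → β₁ A' | ... | β_n A'
  A' → α₁ A' | ... | α_m A' | ε

T → - D becomes T → - D T'
T → - - becomes T → - - T'
T → T L becomes T' → L T'
T → T T becomes T' → T T'
Add T' → ε

Productions for other non-terminals are unchanged:
  L → )
  D → -
  D → - L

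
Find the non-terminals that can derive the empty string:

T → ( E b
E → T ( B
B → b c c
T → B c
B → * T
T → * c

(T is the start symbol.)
A non-terminal is nullable if it can derive ε (the empty string): either it has an ε-production, or it has a production whose right-hand side consists entirely of nullable non-terminals.

There are no ε-productions, so no non-terminal can derive ε.
No non-terminals are nullable.

Answer: None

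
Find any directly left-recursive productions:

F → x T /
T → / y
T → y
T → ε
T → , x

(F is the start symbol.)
F → x T /: starts with x
T → / y: starts with '/'
T → y: starts with y
T → ε: starts with ε
T → , x: starts with ','

No direct left recursion found.

Answer: No direct left recursion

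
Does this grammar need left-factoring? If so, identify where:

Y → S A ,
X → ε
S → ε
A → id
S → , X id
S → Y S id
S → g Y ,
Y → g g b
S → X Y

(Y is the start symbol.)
Left-factoring is needed when two productions for the same non-terminal
share a common prefix on the right-hand side.

Productions for Y:
  Y → S A ,
  Y → g g b
Productions for S:
  S → ε
  S → , X id
  S → Y S id
  S → g Y ,
  S → X Y

No common prefixes found.

Answer: No, left-factoring is not needed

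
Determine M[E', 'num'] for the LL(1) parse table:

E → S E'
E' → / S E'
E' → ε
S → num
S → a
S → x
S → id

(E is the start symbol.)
To find M[E', 'num'], we find productions for E' where 'num' is in the predict set (PREDICT(N → α) = (FIRST(α) \ {ε}) ∪ (FOLLOW(N) if α ⇒* ε)).

Relevant sets:
  FOLLOW(E') = { $ }

E' → / S E': PREDICT = { '/' }
E' → ε: PREDICT = { $ }

M[E', 'num'] is empty (no production applies)

Answer: Empty (error entry)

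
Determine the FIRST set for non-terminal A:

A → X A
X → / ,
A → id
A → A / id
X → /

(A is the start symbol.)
{ '/', 'id' }

To compute FIRST(A), examine every production with A on the left-hand side, reading each right-hand side left to right until a non-nullable symbol is reached.

FIRST sets of the other non-terminals involved (by the same procedure, iterated to a fixed point):
  FIRST(X) = { '/' }

From A → X A:
  - X is a non-terminal: add FIRST(X) \ {ε} = { '/' }
    X is not nullable, so stop
From A → id:
  - id is a terminal: add 'id' and stop
From A → A / id:
  - A is the symbol being defined: contributes nothing new
    A is not nullable, so stop

Collecting: FIRST(A) = { '/', 'id' }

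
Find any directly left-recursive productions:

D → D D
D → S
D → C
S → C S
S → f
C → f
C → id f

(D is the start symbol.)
D → D D: LEFT RECURSIVE (starts with D)
D → S: starts with S
D → C: starts with C
S → C S: starts with C
S → f: starts with f
C → f: starts with f
C → id f: starts with id

The grammar has direct left recursion on: D.

Answer: Yes, D is left-recursive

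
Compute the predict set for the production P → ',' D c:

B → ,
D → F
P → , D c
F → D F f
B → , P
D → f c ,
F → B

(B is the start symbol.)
PREDICT(P → ',' D c) = (FIRST(RHS) \ {ε}) ∪ (FOLLOW(P) if ε ∈ FIRST(RHS), i.e. RHS ⇒* ε)
FIRST(',' D c) = { ',' }
ε ∉ FIRST(',' D c), so FOLLOW(P) is not added.
PREDICT(P → ',' D c) = { ',' }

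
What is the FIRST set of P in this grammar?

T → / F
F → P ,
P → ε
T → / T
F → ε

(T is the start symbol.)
To compute FIRST(P), examine every production with P on the left-hand side, reading each right-hand side left to right until a non-nullable symbol is reached.

From P → ε:
  - ε-production, so ε ∈ FIRST(P)

Collecting: FIRST(P) = { ε }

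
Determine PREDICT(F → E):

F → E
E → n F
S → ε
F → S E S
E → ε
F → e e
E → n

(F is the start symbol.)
{ $, 'n' }

PREDICT(F → E) = (FIRST(RHS) \ {ε}) ∪ (FOLLOW(F) if ε ∈ FIRST(RHS), i.e. RHS ⇒* ε)
FIRST(E) = { 'n', ε }
FIRST(E) = { 'n', ε }
ε ∈ FIRST(E) (the right-hand side is nullable), so add FOLLOW(F) = { $ }
PREDICT(F → E) = { $, 'n' }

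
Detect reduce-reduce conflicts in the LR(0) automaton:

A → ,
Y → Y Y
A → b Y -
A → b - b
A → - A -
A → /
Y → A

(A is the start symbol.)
No reduce-reduce conflicts

A reduce-reduce conflict occurs when an LR(0) state has two complete items [A → α .] and [B → β .] — both call for a reduction, and with no lookahead the parser cannot choose between them.

Augment with A' → A and build the canonical LR(0) collection (I0 = CLOSURE({[A' → . A]}), then GOTO on every symbol after a dot until no new states appear). It has 14 states:
  I0: { [A → . ,], [A → . - A -], [A → . /], [A → . b - b], [A → . b Y -], [A' → . A] }  — shift
  I1: { [A → , .] }  — reduce
  I2: { [A → - . A -], [A → . ,], [A → . - A -], [A → . /], [A → . b - b], [A → . b Y -] }  — shift
  I3: { [A → / .] }  — reduce
  I4: { [A' → A .] }  — accept
  I5: { [A → . ,], [A → . - A -], [A → . /], [A → . b - b], [A → . b Y -], [A → b . - b], [A → b . Y -], [Y → . A], [Y → . Y Y] }  — shift
  I6: { [A → - . A -], [A → . ,], [A → . - A -], [A → . /], [A → . b - b], [A → . b Y -], [A → b - . b] }  — shift
  I7: { [Y → A .] }  — reduce
  I8: { [A → . ,], [A → . - A -], [A → . /], [A → . b - b], [A → . b Y -], [A → b Y . -], [Y → . A], [Y → . Y Y], [Y → Y . Y] }  — shift
  I9: { [A → - . A -], [A → . ,], [A → . - A -], [A → . /], [A → . b - b], [A → . b Y -], [A → b Y - .] }  — shift, reduce
  I10: { [A → . ,], [A → . - A -], [A → . /], [A → . b - b], [A → . b Y -], [Y → . A], [Y → . Y Y], [Y → Y . Y], [Y → Y Y .] }  — shift, reduce
  I11: { [A → - A . -] }  — shift
  I12: { [A → - A - .] }  — reduce
  I13: { [A → . ,], [A → . - A -], [A → . /], [A → . b - b], [A → . b Y -], [A → b - b .], [A → b . - b], [A → b . Y -], [Y → . A], [Y → . Y Y] }  — shift, reduce

No state contains more than one complete item.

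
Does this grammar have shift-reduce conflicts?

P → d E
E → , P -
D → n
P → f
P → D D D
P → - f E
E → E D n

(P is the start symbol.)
Yes — I8: [P → d E .] vs [D → . n]; I16: [P → - f E .] vs [D → . n]

Augment with P' → P and build the canonical LR(0) collection (I0 = CLOSURE({[P' → . P]}), then GOTO on every symbol after a dot until no new states appear). It has 17 states:
  I0: { [D → . n], [P → . - f E], [P → . D D D], [P → . d E], [P → . f], [P' → . P] }  — shift
  I1: { [P → - . f E] }  — shift
  I2: { [D → . n], [P → D . D D] }  — shift
  I3: { [P' → P .] }  — accept
  I4: { [E → . , P -], [E → . E D n], [P → d . E] }  — shift
  I5: { [P → f .] }  — reduce
  I6: { [D → n .] }  — reduce
  I7: { [D → . n], [E → , . P -], [P → . - f E], [P → . D D D], [P → . d E], [P → . f] }  — shift
  I8: { [D → . n], [E → E . D n], [P → d E .] }  — shift, reduce
  I9: { [E → E D . n] }  — shift
  I10: { [E → E D n .] }  — reduce
  I11: { [E → , P . -] }  — shift
  I12: { [E → , P - .] }  — reduce
  I13: { [D → . n], [P → D D . D] }  — shift
  I14: { [P → D D D .] }  — reduce
  I15: { [E → . , P -], [E → . E D n], [P → - f . E] }  — shift
  I16: { [D → . n], [E → E . D n], [P → - f E .] }  — shift, reduce

I8 contains reduce item [P → d E .] and shift item [D → . n] — shift-reduce conflict.
I16 contains reduce item [P → - f E .] and shift item [D → . n] — shift-reduce conflict.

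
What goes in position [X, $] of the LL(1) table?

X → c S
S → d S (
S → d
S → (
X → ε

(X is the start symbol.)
To find M[X, $], we find productions for X where $ is in the predict set (PREDICT(N → α) = (FIRST(α) \ {ε}) ∪ (FOLLOW(N) if α ⇒* ε)).

Relevant sets:
  FOLLOW(X) = { $ }

X → c S: PREDICT = { 'c' }
X → ε: PREDICT = { $ }
  $ is in predict set, so this production goes in M[X, $]

M[X, $] = X → ε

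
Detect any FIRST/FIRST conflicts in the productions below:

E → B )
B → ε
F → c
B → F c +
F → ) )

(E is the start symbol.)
No FIRST/FIRST conflicts.

A FIRST/FIRST conflict occurs when two productions N → α and N → β for the same non-terminal have FIRST(α) ∩ FIRST(β) ≠ ∅ (with ε ∈ FIRST of a nullable right-hand side, so two nullable alternatives also conflict).

FIRST sets of the non-terminals at (or reachable through a nullable prefix from) the front of some alternative:
  FIRST(F) = { ')', 'c' }

Productions for B:
  B → ε: FIRST = { ε }
  B → F c +: FIRST = { ')', 'c' }
Productions for F:
  F → c: FIRST = { 'c' }
  F → ) ): FIRST = { ')' }
E has only one production, so no FIRST/FIRST conflict is possible there.

All alternatives of each non-terminal have pairwise disjoint FIRST sets.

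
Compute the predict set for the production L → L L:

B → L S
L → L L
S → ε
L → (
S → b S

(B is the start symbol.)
{ '(' }

PREDICT(L → L L) = (FIRST(RHS) \ {ε}) ∪ (FOLLOW(L) if ε ∈ FIRST(RHS), i.e. RHS ⇒* ε)
FIRST(L) = { '(' }
FIRST(L L) = { '(' }
ε ∉ FIRST(L L), so FOLLOW(L) is not added.
PREDICT(L → L L) = { '(' }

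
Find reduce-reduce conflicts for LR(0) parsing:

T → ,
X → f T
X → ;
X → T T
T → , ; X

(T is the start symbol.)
No reduce-reduce conflicts

Augment with T' → T and build the canonical LR(0) collection (I0 = CLOSURE({[T' → . T]}), then GOTO on every symbol after a dot until no new states appear). It has 10 states:
  I0: { [T → . , ; X], [T → . ,], [T' → . T] }  — shift
  I1: { [T → , . ; X], [T → , .] }  — shift, reduce
  I2: { [T' → T .] }  — accept
  I3: { [T → , ; . X], [T → . , ; X], [T → . ,], [X → . ;], [X → . T T], [X → . f T] }  — shift
  I4: { [X → ; .] }  — reduce
  I5: { [T → . , ; X], [T → . ,], [X → T . T] }  — shift
  I6: { [T → , ; X .] }  — reduce
  I7: { [T → . , ; X], [T → . ,], [X → f . T] }  — shift
  I8: { [X → f T .] }  — reduce
  I9: { [X → T T .] }  — reduce

No state contains more than one complete item.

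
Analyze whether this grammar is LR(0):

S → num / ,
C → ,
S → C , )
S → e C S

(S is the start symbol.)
Yes, the grammar is LR(0)

A grammar is LR(0) if no state in the canonical LR(0) collection has:
  - both a shift item (dot before a terminal) and a complete item (shift-reduce conflict), or
  - two or more complete items (reduce-reduce conflict; the accept item [S' → S .] counts as a complete item here).

Augment with S' → S and build the canonical LR(0) collection (I0 = CLOSURE({[S' → . S]}), then GOTO on every symbol after a dot until no new states appear). It has 12 states:
  I0: { [C → . ,], [S → . C , )], [S → . e C S], [S → . num / ,], [S' → . S] }  — shift
  I1: { [C → , .] }  — reduce
  I2: { [S → C . , )] }  — shift
  I3: { [S' → S .] }  — accept
  I4: { [C → . ,], [S → e . C S] }  — shift
  I5: { [S → num . / ,] }  — shift
  I6: { [S → num / . ,] }  — shift
  I7: { [S → num / , .] }  — reduce
  I8: { [C → . ,], [S → . C , )], [S → . e C S], [S → . num / ,], [S → e C . S] }  — shift
  I9: { [S → e C S .] }  — reduce
  I10: { [S → C , . )] }  — shift
  I11: { [S → C , ) .] }  — reduce

Every state is either a pure shift/goto state or contains exactly one complete item and nothing to shift — no conflicts. The grammar is LR(0).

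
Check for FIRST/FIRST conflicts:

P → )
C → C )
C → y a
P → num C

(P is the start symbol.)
Yes. C → C ')' / C → y a on { 'y' }

FIRST sets of the non-terminals at (or reachable through a nullable prefix from) the front of some alternative:
  FIRST(C) = { 'y' }

Productions for P:
  P → ): FIRST = { ')' }
  P → num C: FIRST = { 'num' }
Productions for C:
  C → C ): FIRST = { 'y' }
  C → y a: FIRST = { 'y' }

Conflict for C: C → C ) and C → y a
  Overlap: { 'y' }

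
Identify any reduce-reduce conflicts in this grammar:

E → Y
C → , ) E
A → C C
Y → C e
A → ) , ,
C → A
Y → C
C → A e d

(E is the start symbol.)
No reduce-reduce conflicts

Augment with E' → E and build the canonical LR(0) collection (I0 = CLOSURE({[E' → . E]}), then GOTO on every symbol after a dot until no new states appear). It has 15 states:
  I0: { [A → . ) , ,], [A → . C C], [C → . , ) E], [C → . A e d], [C → . A], [E → . Y], [E' → . E], [Y → . C e], [Y → . C] }  — shift
  I1: { [A → ) . , ,] }  — shift
  I2: { [C → , . ) E] }  — shift
  I3: { [C → A . e d], [C → A .] }  — shift, reduce
  I4: { [A → . ) , ,], [A → . C C], [A → C . C], [C → . , ) E], [C → . A e d], [C → . A], [Y → C . e], [Y → C .] }  — shift, reduce
  I5: { [E' → E .] }  — accept
  I6: { [E → Y .] }  — reduce
  I7: { [A → . ) , ,], [A → . C C], [A → C . C], [A → C C .], [C → . , ) E], [C → . A e d], [C → . A] }  — shift, reduce
  I8: { [Y → C e .] }  — reduce
  I9: { [C → A e . d] }  — shift
  I10: { [C → A e d .] }  — reduce
  I11: { [A → . ) , ,], [A → . C C], [C → , ) . E], [C → . , ) E], [C → . A e d], [C → . A], [E → . Y], [Y → . C e], [Y → . C] }  — shift
  I12: { [C → , ) E .] }  — reduce
  I13: { [A → ) , . ,] }  — shift
  I14: { [A → ) , , .] }  — reduce

No state contains more than one complete item.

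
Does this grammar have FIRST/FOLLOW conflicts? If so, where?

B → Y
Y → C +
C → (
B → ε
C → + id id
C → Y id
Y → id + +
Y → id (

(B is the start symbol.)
A FIRST/FOLLOW conflict occurs when a non-terminal N has a nullable alternative N → β (β ⇒* ε) and another alternative N → α with FIRST(α) ∩ FOLLOW(N) ≠ ∅: on such a lookahead the parser cannot decide between expanding α and letting N vanish via β.

Nullable non-terminals: B.
FIRST sets used below: FIRST(Y) = { '(', '+', 'id' }

B: nullable alternative(s) B → ε; FOLLOW(B) = { $ }
  B → Y: FIRST \ {ε} = { '(', '+', 'id' } — disjoint from FOLLOW(B)
  B → ε: FIRST \ {ε} = { } — this is the only nullable alternative, skip

C, Y have no nullable alternative, so no FIRST/FOLLOW check is needed there.

No FIRST/FOLLOW conflicts found.

Answer: No FIRST/FOLLOW conflicts.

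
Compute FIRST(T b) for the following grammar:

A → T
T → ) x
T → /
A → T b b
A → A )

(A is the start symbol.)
FIRST sets of the non-terminals involved (from the grammar, by fixed-point iteration):
  FIRST(T) = { ')', '/' }

To compute FIRST(T b), process the symbols left to right:
Symbol T is a non-terminal. Add FIRST(T) \ {ε} = { ')', '/' }
T is not nullable (ε ∉ FIRST(T)), so stop here.
FIRST(T b) = { ')', '/' }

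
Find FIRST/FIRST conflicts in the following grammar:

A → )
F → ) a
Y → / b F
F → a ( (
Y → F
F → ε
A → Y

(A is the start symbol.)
Yes. A → ')' / A → Y on { ')' }

A FIRST/FIRST conflict occurs when two productions N → α and N → β for the same non-terminal have FIRST(α) ∩ FIRST(β) ≠ ∅ (with ε ∈ FIRST of a nullable right-hand side, so two nullable alternatives also conflict).

FIRST sets of the non-terminals at (or reachable through a nullable prefix from) the front of some alternative:
  FIRST(Y) = { ')', '/', 'a', ε }
  FIRST(F) = { ')', 'a', ε }

Productions for A:
  A → ): FIRST = { ')' }
  A → Y: FIRST = { ')', '/', 'a', ε }
Productions for F:
  F → ) a: FIRST = { ')' }
  F → a ( (: FIRST = { 'a' }
  F → ε: FIRST = { ε }
Productions for Y:
  Y → / b F: FIRST = { '/' }
  Y → F: FIRST = { ')', 'a', ε }

Conflict for A: A → ) and A → Y
  Overlap: { ')' }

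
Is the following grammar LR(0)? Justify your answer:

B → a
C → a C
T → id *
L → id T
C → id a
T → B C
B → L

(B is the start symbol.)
Yes, the grammar is LR(0)

A grammar is LR(0) if no state in the canonical LR(0) collection has:
  - both a shift item (dot before a terminal) and a complete item (shift-reduce conflict), or
  - two or more complete items (reduce-reduce conflict; the accept item [B' → B .] counts as a complete item here).

Augment with B' → B and build the canonical LR(0) collection (I0 = CLOSURE({[B' → . B]}), then GOTO on every symbol after a dot until no new states appear). It has 14 states:
  I0: { [B → . L], [B → . a], [B' → . B], [L → . id T] }  — shift
  I1: { [B' → B .] }  — accept
  I2: { [B → L .] }  — reduce
  I3: { [B → a .] }  — reduce
  I4: { [B → . L], [B → . a], [L → . id T], [L → id . T], [T → . B C], [T → . id *] }  — shift
  I5: { [C → . a C], [C → . id a], [T → B . C] }  — shift
  I6: { [L → id T .] }  — reduce
  I7: { [B → . L], [B → . a], [L → . id T], [L → id . T], [T → . B C], [T → . id *], [T → id . *] }  — shift
  I8: { [T → id * .] }  — reduce
  I9: { [T → B C .] }  — reduce
  I10: { [C → . a C], [C → . id a], [C → a . C] }  — shift
  I11: { [C → id . a] }  — shift
  I12: { [C → id a .] }  — reduce
  I13: { [C → a C .] }  — reduce

Every state is either a pure shift/goto state or contains exactly one complete item and nothing to shift — no conflicts. The grammar is LR(0).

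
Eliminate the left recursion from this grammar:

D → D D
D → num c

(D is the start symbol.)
D is directly left-recursive. The standard transformation for
  A → A α₁ | ... | A α_m | β₁ | ... | β_n
is
  A  → β₁ A' | ... | β_n A'
  A' → α₁ A' | ... | α_m A' | ε

D → num c becomes D → num c D'
D → D D becomes D' → D D'
Add D' → ε

Resulting grammar:
D → num c D'
D' → D D'
D' → ε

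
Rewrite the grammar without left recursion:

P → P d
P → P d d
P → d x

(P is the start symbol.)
P is directly left-recursive. The standard transformation for
  A → A α₁ | ... | A α_m | β₁ | ... | β_n
is
  A  → β₁ A' | ... | β_n A'
  A' → α₁ A' | ... | α_m A' | ε

P → d x becomes P → d x P'
P → P d becomes P' → d P'
P → P d d becomes P' → d d P'
Add P' → ε

Resulting grammar:
P → d x P'
P' → d P'
P' → d d P'
P' → ε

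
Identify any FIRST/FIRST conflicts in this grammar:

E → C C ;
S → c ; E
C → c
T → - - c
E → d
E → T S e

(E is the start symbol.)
A FIRST/FIRST conflict occurs when two productions N → α and N → β for the same non-terminal have FIRST(α) ∩ FIRST(β) ≠ ∅ (with ε ∈ FIRST of a nullable right-hand side, so two nullable alternatives also conflict).

FIRST sets of the non-terminals at (or reachable through a nullable prefix from) the front of some alternative:
  FIRST(C) = { 'c' }
  FIRST(T) = { '-' }

Productions for E:
  E → C C ;: FIRST = { 'c' }
  E → d: FIRST = { 'd' }
  E → T S e: FIRST = { '-' }
S, C, T have only one production, so no FIRST/FIRST conflict is possible there.

All alternatives of each non-terminal have pairwise disjoint FIRST sets.

Answer: No FIRST/FIRST conflicts.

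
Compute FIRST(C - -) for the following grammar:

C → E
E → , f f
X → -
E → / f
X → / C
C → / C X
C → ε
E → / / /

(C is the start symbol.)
FIRST sets of the non-terminals involved (from the grammar, by fixed-point iteration):
  FIRST(C) = { ',', '/', ε }

To compute FIRST(C - -), process the symbols left to right:
Symbol C is a non-terminal. Add FIRST(C) \ {ε} = { ',', '/' }
C is nullable (ε ∈ FIRST(C)), continue to the next symbol.
Symbol - is a terminal. Add '-' and stop.
FIRST(C - -) = { ',', '-', '/' }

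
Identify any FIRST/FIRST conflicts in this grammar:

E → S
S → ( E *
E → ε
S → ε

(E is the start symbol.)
Yes. E → S / E → ε on { ε }

A FIRST/FIRST conflict occurs when two productions N → α and N → β for the same non-terminal have FIRST(α) ∩ FIRST(β) ≠ ∅ (with ε ∈ FIRST of a nullable right-hand side, so two nullable alternatives also conflict).

FIRST sets of the non-terminals at (or reachable through a nullable prefix from) the front of some alternative:
  FIRST(S) = { '(', ε }

Productions for E:
  E → S: FIRST = { '(', ε }
  E → ε: FIRST = { ε }
Productions for S:
  S → ( E *: FIRST = { '(' }
  S → ε: FIRST = { ε }

Conflict for E: E → S and E → ε
  Overlap: { ε }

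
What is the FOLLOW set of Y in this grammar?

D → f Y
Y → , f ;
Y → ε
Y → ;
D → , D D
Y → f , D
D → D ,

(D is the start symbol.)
{ $, ',', 'f' }

To compute FOLLOW(Y), find every occurrence of Y on a right-hand side N → α Y β: add FIRST(β) \ {ε}, and if β is empty or nullable also add FOLLOW(N). Iterate to a fixed point.

In D → f Y: Y is at the end, add FOLLOW(D)

The FOLLOW sets referred to above (computed the same way, to a fixed point):
  FOLLOW(D) = { $, ',', 'f' }

Taking the union: FOLLOW(Y) = { $, ',', 'f' }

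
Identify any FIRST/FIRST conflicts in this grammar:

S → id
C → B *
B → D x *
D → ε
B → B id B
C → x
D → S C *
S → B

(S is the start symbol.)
Yes. S → id / S → B on { 'id' }; C → B '*' / C → x on { 'x' }; B → D x '*' / B → B id B on { 'id', 'x' }

FIRST sets of the non-terminals at (or reachable through a nullable prefix from) the front of some alternative:
  FIRST(B) = { 'id', 'x' }
  FIRST(D) = { 'id', 'x', ε }
  FIRST(S) = { 'id', 'x' }

Productions for S:
  S → id: FIRST = { 'id' }
  S → B: FIRST = { 'id', 'x' }
Productions for C:
  C → B *: FIRST = { 'id', 'x' }
  C → x: FIRST = { 'x' }
Productions for B:
  B → D x *: FIRST = { 'id', 'x' }
  B → B id B: FIRST = { 'id', 'x' }
Productions for D:
  D → ε: FIRST = { ε }
  D → S C *: FIRST = { 'id', 'x' }

Conflict for S: S → id and S → B
  Overlap: { 'id' }
Conflict for C: C → B * and C → x
  Overlap: { 'x' }
Conflict for B: B → D x * and B → B id B
  Overlap: { 'id', 'x' }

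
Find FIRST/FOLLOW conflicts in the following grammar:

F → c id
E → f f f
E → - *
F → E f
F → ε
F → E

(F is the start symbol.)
No FIRST/FOLLOW conflicts.

A FIRST/FOLLOW conflict occurs when a non-terminal N has a nullable alternative N → β (β ⇒* ε) and another alternative N → α with FIRST(α) ∩ FOLLOW(N) ≠ ∅: on such a lookahead the parser cannot decide between expanding α and letting N vanish via β.

Nullable non-terminals: F.
FIRST sets used below: FIRST(E) = { '-', 'f' }

F: nullable alternative(s) F → ε; FOLLOW(F) = { $ }
  F → c id: FIRST \ {ε} = { 'c' } — disjoint from FOLLOW(F)
  F → E f: FIRST \ {ε} = { '-', 'f' } — disjoint from FOLLOW(F)
  F → ε: FIRST \ {ε} = { } — this is the only nullable alternative, skip
  F → E: FIRST \ {ε} = { '-', 'f' } — disjoint from FOLLOW(F)

E has no nullable alternative, so no FIRST/FOLLOW check is needed there.

No FIRST/FOLLOW conflicts found.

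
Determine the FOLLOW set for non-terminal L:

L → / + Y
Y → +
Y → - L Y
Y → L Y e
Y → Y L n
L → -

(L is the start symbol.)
{ $, '+', '-', '/', 'n' }

To compute FOLLOW(L), find every occurrence of L on a right-hand side N → α L β: add FIRST(β) \ {ε}, and if β is empty or nullable also add FOLLOW(N). Iterate to a fixed point.

L is the start symbol, so $ ∈ FOLLOW(L).
In Y → - L Y: L is followed by Y, add FIRST(Y) \ {ε} = { '+', '-', '/' }
In Y → L Y e: L is followed by Y e, add FIRST(Y e) \ {ε} = { '+', '-', '/' }
In Y → Y L n: L is followed by n, add FIRST(n) \ {ε} = { 'n' }

Taking the union: FOLLOW(L) = { $, '+', '-', '/', 'n' }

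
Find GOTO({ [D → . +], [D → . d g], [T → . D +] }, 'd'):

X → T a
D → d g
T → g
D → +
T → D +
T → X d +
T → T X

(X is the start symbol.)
GOTO(I, 'd') = CLOSURE({ [A → αX.β] : [A → α.Xβ] ∈ I, X = 'd' })

Items with dot before 'd', with the dot advanced:
  [D → . d g] → [D → d . g]
Closure adds nothing (no advanced item has the dot before a non-terminal).

GOTO = { [D → d . g] }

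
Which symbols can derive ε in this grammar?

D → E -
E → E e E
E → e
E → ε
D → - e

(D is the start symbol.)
ε-productions: E → ε
So E is immediately nullable.
No further non-terminal can be added: every production for the remaining non-terminals contains a terminal or a non-nullable non-terminal.
Nullable = { 'E' }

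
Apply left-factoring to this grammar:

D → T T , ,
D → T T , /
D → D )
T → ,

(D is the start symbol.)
Left-factoring transforms A → αβ₁ | αβ₂ into A → αA' and A' → β₁ | β₂
(α is the longest common prefix among the alternatives). Repeat until
no nonterminal has two alternatives with a common prefix.

Round 1: D has alternatives sharing prefix 'T T ,'. Introduce D': D → T T , D'
  Add: D' → ,
  Add: D' → /

No remaining common prefixes — done.

Resulting grammar:
D → T T , D'
D' → ,
D' → /
D → D )
T → ,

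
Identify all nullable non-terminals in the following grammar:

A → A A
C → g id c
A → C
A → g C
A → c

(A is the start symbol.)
A non-terminal is nullable if it can derive ε (the empty string): either it has an ε-production, or it has a production whose right-hand side consists entirely of nullable non-terminals.

There are no ε-productions, so no non-terminal can derive ε.
No non-terminals are nullable.

Answer: None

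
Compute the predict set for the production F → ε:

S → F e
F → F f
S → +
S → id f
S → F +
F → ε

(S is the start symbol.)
PREDICT(F → ε) = (FIRST(RHS) \ {ε}) ∪ (FOLLOW(F) if ε ∈ FIRST(RHS), i.e. RHS ⇒* ε)
The right-hand side is ε (FIRST(ε) = { ε }), so the predict set is FOLLOW(F) = { '+', 'e', 'f' }
PREDICT(F → ε) = { '+', 'e', 'f' }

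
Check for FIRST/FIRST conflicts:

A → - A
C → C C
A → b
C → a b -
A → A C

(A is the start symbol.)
FIRST sets of the non-terminals at (or reachable through a nullable prefix from) the front of some alternative:
  FIRST(A) = { '-', 'b' }
  FIRST(C) = { 'a' }

Productions for A:
  A → - A: FIRST = { '-' }
  A → b: FIRST = { 'b' }
  A → A C: FIRST = { '-', 'b' }
Productions for C:
  C → C C: FIRST = { 'a' }
  C → a b -: FIRST = { 'a' }

Conflict for A: A → - A and A → A C
  Overlap: { '-' }
Conflict for A: A → b and A → A C
  Overlap: { 'b' }
Conflict for C: C → C C and C → a b -
  Overlap: { 'a' }

Answer: Yes. A → '-' A / A → A C on { '-' }; A → b / A → A C on { 'b' }; C → C C / C → a b '-' on { 'a' }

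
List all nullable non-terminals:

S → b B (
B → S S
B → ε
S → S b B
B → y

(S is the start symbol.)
A non-terminal is nullable if it can derive ε (the empty string): either it has an ε-production, or it has a production whose right-hand side consists entirely of nullable non-terminals.

ε-productions: B → ε
So B is immediately nullable.
No further non-terminal can be added: every production for the remaining non-terminals contains a terminal or a non-nullable non-terminal.
Nullable = { 'B' }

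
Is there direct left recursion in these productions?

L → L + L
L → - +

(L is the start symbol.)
Direct left recursion occurs when N → N α for some non-terminal N (the right-hand side begins with the left-hand side itself).

L → L + L: LEFT RECURSIVE (starts with L)
L → - +: starts with '-'

The grammar has direct left recursion on: L.

Answer: Yes, L is left-recursive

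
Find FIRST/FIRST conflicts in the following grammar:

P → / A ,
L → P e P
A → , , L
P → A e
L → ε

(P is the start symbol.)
No FIRST/FIRST conflicts.

A FIRST/FIRST conflict occurs when two productions N → α and N → β for the same non-terminal have FIRST(α) ∩ FIRST(β) ≠ ∅ (with ε ∈ FIRST of a nullable right-hand side, so two nullable alternatives also conflict).

FIRST sets of the non-terminals at (or reachable through a nullable prefix from) the front of some alternative:
  FIRST(A) = { ',' }
  FIRST(P) = { ',', '/' }

Productions for P:
  P → / A ,: FIRST = { '/' }
  P → A e: FIRST = { ',' }
Productions for L:
  L → P e P: FIRST = { ',', '/' }
  L → ε: FIRST = { ε }
A has only one production, so no FIRST/FIRST conflict is possible there.

All alternatives of each non-terminal have pairwise disjoint FIRST sets.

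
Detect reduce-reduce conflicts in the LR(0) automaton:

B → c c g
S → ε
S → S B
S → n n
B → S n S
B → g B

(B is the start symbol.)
Augment with B' → B and build the canonical LR(0) collection (I0 = CLOSURE({[B' → . B]}), then GOTO on every symbol after a dot until no new states appear). It has 14 states:
  I0: { [B → . S n S], [B → . c c g], [B → . g B], [B' → . B], [S → . S B], [S → . n n], [S → .] }  — shift, reduce
  I1: { [B' → B .] }  — accept
  I2: { [B → . S n S], [B → . c c g], [B → . g B], [B → S . n S], [S → . S B], [S → . n n], [S → .], [S → S . B] }  — shift, reduce
  I3: { [B → c . c g] }  — shift
  I4: { [B → . S n S], [B → . c c g], [B → . g B], [B → g . B], [S → . S B], [S → . n n], [S → .] }  — shift, reduce
  I5: { [S → n . n] }  — shift
  I6: { [S → n n .] }  — reduce
  I7: { [B → g B .] }  — reduce
  I8: { [B → c c . g] }  — shift
  I9: { [B → c c g .] }  — reduce
  I10: { [S → S B .] }  — reduce
  I11: { [B → S n . S], [S → . S B], [S → . n n], [S → .], [S → n . n] }  — shift, reduce
  I12: { [B → . S n S], [B → . c c g], [B → . g B], [B → S n S .], [S → . S B], [S → . n n], [S → .], [S → S . B] }  — shift, 2 reduces
  I13: { [S → n . n], [S → n n .] }  — shift, reduce

I12 contains complete items [B → S n S .], [S → .] — reduce-reduce conflict.

Answer: Yes — I12: [B → S n S .] vs [S → .]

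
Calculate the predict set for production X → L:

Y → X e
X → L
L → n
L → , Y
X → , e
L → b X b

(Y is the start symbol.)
{ ',', 'b', 'n' }

PREDICT(X → L) = (FIRST(RHS) \ {ε}) ∪ (FOLLOW(X) if ε ∈ FIRST(RHS), i.e. RHS ⇒* ε)
FIRST(L) = { ',', 'b', 'n' }
FIRST(L) = { ',', 'b', 'n' }
ε ∉ FIRST(L), so FOLLOW(X) is not added.
PREDICT(X → L) = { ',', 'b', 'n' }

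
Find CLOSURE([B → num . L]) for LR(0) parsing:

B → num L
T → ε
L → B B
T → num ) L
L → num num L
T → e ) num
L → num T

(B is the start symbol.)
{ [B → . num L], [B → num . L], [L → . B B], [L → . num T], [L → . num num L] }

To compute CLOSURE, for each item [A → α.Bβ] where B is a non-terminal, add [B → .γ] for all productions B → γ; repeat for the newly added items until nothing changes.

Start with: [B → num . L]
  [B → num . L] has the dot before L: add [L → . B B], [L → . num num L], [L → . num T]
  [L → . B B] has the dot before B: add [B → . num L]
No further items can be added.

CLOSURE = { [B → . num L], [B → num . L], [L → . B B], [L → . num T], [L → . num num L] }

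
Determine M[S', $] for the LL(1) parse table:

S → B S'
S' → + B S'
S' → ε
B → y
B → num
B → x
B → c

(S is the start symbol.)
S' → ε

To find M[S', $], we find productions for S' where $ is in the predict set (PREDICT(N → α) = (FIRST(α) \ {ε}) ∪ (FOLLOW(N) if α ⇒* ε)).

Relevant sets:
  FOLLOW(S') = { $ }

S' → + B S': PREDICT = { '+' }
S' → ε: PREDICT = { $ }
  $ is in predict set, so this production goes in M[S', $]

M[S', $] = S' → ε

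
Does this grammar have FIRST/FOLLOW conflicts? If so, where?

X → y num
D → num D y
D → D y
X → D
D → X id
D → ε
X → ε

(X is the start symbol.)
Nullable non-terminals: D, X.
FIRST sets used below: FIRST(D) = { 'id', 'num', 'y', ε }, FIRST(X) = { 'id', 'num', 'y', ε }

D: nullable alternative(s) D → ε; FOLLOW(D) = { $, 'id', 'y' }
  D → num D y: FIRST \ {ε} = { 'num' } — disjoint from FOLLOW(D)
  D → D y: FIRST \ {ε} = { 'id', 'num', 'y' } — overlaps FOLLOW(D) on { 'id', 'y' }: CONFLICT
  D → X id: FIRST \ {ε} = { 'id', 'num', 'y' } — overlaps FOLLOW(D) on { 'id', 'y' }: CONFLICT
  D → ε: FIRST \ {ε} = { } — this is the only nullable alternative, skip

X: nullable alternative(s) X → D, X → ε; FOLLOW(X) = { $, 'id' }
  X → y num: FIRST \ {ε} = { 'y' } — disjoint from FOLLOW(X)
  X → D: FIRST \ {ε} = { 'id', 'num', 'y' } — overlaps FOLLOW(X) on { 'id' }: CONFLICT
  X → ε: FIRST \ {ε} = { } — disjoint from FOLLOW(X)

So the grammar has 3 FIRST/FOLLOW conflicts (marked CONFLICT above).

Answer: Yes. X → D with FOLLOW(X) on { 'id' }; D → D y with FOLLOW(D) on { 'id', 'y' }; D → X id with FOLLOW(D) on { 'id', 'y' }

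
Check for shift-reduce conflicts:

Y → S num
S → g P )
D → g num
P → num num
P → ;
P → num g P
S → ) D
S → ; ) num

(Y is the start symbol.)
No shift-reduce conflicts

A shift-reduce conflict occurs when an LR(0) state has both:
  - a complete (reduce) item [A → α .] (dot at the end), and
  - a shift item [B → β . c γ] (dot before a terminal).

Augment with Y' → Y and build the canonical LR(0) collection (I0 = CLOSURE({[Y' → . Y]}), then GOTO on every symbol after a dot until no new states appear). It has 19 states:
  I0: { [S → . ) D], [S → . ; ) num], [S → . g P )], [Y → . S num], [Y' → . Y] }  — shift
  I1: { [D → . g num], [S → ) . D] }  — shift
  I2: { [S → ; . ) num] }  — shift
  I3: { [Y → S . num] }  — shift
  I4: { [Y' → Y .] }  — accept
  I5: { [P → . ;], [P → . num g P], [P → . num num], [S → g . P )] }  — shift
  I6: { [P → ; .] }  — reduce
  I7: { [S → g P . )] }  — shift
  I8: { [P → num . g P], [P → num . num] }  — shift
  I9: { [P → . ;], [P → . num g P], [P → . num num], [P → num g . P] }  — shift
  I10: { [P → num num .] }  — reduce
  I11: { [P → num g P .] }  — reduce
  I12: { [S → g P ) .] }  — reduce
  I13: { [Y → S num .] }  — reduce
  I14: { [S → ; ) . num] }  — shift
  I15: { [S → ; ) num .] }  — reduce
  I16: { [S → ) D .] }  — reduce
  I17: { [D → g . num] }  — shift
  I18: { [D → g num .] }  — reduce

No state contains both a complete item and a shift item.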